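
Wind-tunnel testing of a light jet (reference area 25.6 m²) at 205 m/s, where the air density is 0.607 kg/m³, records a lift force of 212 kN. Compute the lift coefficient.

CL = 0.649

From L = ½ρv²S·CL, rearranging gives CL = 2L/(ρv²S).
CL = 2 × 2.12×10^5 / (0.607 × 205² × 25.6) = 0.649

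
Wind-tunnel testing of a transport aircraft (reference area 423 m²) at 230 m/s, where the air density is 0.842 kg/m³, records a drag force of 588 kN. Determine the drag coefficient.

CD = 0.0624

From D = ½ρv²S·CD, rearranging gives CD = 2D/(ρv²S).
CD = 2 × 5.88×10^5 / (0.842 × 230² × 423) = 0.0624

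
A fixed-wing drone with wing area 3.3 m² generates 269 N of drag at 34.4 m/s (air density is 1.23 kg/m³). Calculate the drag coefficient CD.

From D = ½ρv²S·CD, rearranging gives CD = 2D/(ρv²S).
CD = 2 × 269 / (1.23 × 34.4² × 3.3) = 0.112

CD = 0.112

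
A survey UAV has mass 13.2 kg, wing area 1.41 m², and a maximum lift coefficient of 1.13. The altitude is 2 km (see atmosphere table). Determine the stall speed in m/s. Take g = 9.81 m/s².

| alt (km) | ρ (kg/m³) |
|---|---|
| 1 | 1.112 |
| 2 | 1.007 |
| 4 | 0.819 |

V_stall = 12.7 m/s

At 2 km, from the table: ρ = 1.007 kg/m³.
At stall, lift equals weight: L = W = m·g = 13.2 × 9.81 = 129.5 N.
From L = ½ρV²S·CL,max = W: V_stall = √(2W/(ρSCL,max)) = √(2·129.5/(1.007·1.41·1.13))
V_stall = √161.4 = 12.7 m/s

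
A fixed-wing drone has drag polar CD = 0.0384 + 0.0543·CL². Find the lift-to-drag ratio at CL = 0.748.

CD = 0.0384 + 0.0543 × 0.748² = 0.06878
L/D = CL/CD = 0.748 / 0.06878 = 10.9

L/D = 10.9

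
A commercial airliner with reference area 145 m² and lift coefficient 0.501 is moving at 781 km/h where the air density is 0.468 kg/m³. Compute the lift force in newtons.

Convert speed: v = 781 km/h ÷ 3.6 = 216.9 m/s.
Dynamic pressure q = ½ρv² = ½ × 0.468 × 216.9² = 11010 Pa.
L = q·S·CL = 11010 × 145 × 0.501 = 8×10^5 N ≈ 800 kN

L = 8×10^5 N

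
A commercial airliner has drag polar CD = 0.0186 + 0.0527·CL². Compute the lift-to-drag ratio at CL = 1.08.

L/D = 13.5

CD = 0.0186 + 0.0527 × 1.08² = 0.08007
L/D = CL/CD = 1.08 / 0.08007 = 13.5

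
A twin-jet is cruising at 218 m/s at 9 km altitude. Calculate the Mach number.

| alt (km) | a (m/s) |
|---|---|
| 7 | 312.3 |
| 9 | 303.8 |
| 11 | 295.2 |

M = 0.718

At 9 km, from the table: a = 303.8 m/s.
M = v/a = 218 / 303.8 = 0.718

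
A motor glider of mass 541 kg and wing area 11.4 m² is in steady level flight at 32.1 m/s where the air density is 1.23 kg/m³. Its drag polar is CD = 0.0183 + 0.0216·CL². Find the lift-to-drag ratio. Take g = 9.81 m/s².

Weight W = mg = 541 × 9.81 = 5307.2 N; in level flight L = W.
Dynamic pressure q = 0.5 × 1.23 × 32.1² = 633.7 Pa.
Required CL = L/(qS) = 5307.2/(633.7·11.4) = 0.7346.
CD = 0.0183 + 0.0216 × 0.7346² = 0.02996.
L/D = CL/CD = 0.7346 / 0.02996 = 24.5

L/D = 24.5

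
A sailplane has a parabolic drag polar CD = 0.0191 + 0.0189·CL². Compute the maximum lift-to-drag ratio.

For CD = CD0 + K·CL², (L/D)max occurs at CL* = √(CD0/K) and equals 1/(2√(K·CD0)).
(L/D)max = 1/(2√(0.0189 × 0.0191)) = 1/(2 × 0.019) = 26.3

(L/D)max = 26.3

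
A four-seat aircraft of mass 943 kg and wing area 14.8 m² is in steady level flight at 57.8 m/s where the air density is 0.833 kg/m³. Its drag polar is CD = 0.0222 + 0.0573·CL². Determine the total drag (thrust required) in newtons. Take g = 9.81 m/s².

Level flight ⇒ L = W = m·g = 943 × 9.81 = 9250.8 N.
q = ½ρv² = ½ × 0.833 × 57.8² = 1391 Pa.
Required CL = L/(qS) = 9250.8/(1391·14.8) = 0.4492.
CD = 0.0222 + 0.0573 × 0.4492² = 0.03376.
D = q·S·CD = 1391 × 14.8 × 0.03376 = 695.3 N

D = 695 N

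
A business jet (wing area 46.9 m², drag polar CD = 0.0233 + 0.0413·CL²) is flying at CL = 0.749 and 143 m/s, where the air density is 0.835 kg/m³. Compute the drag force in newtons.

D = 18600 N

CD = 0.0233 + 0.0413 × 0.749² = 0.04647
D = ½ρv²S·CD = ½ × 0.835 × 143² × 46.9 × 0.04647 = 18600 N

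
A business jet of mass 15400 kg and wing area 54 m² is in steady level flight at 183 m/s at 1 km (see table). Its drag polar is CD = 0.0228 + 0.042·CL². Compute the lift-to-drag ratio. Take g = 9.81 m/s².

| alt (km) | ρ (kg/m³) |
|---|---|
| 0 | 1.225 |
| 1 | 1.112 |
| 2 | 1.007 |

At 1 km, from the table: ρ = 1.112 kg/m³.
In steady level flight, lift balances weight: W = mg = 15400 × 9.81 = 1.5107×10^5 N.
Dynamic pressure q = 0.5 × 1.112 × 183² = 18620 Pa.
Required CL = L/(qS) = 1.5107×10^5/(18620·54) = 0.1503.
CD = 0.0228 + 0.042 × 0.1503² = 0.02375.
L/D = CL/CD = 0.1503 / 0.02375 = 6.33

L/D = 6.33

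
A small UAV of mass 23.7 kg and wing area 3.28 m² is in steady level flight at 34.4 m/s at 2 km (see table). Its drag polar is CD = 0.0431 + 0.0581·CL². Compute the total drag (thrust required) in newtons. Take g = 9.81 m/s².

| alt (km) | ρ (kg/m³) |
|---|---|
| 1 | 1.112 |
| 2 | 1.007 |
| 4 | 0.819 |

At 2 km, from the table: ρ = 1.007 kg/m³.
Weight W = mg = 23.7 × 9.81 = 232.5 N; in level flight L = W.
q = ½ρv² = ½ × 1.007 × 34.4² = 595.8 Pa.
CL = W/(q·S) = 232.5 / (595.8 × 3.28) = 0.119.
CD = 0.0431 + 0.0581 × 0.119² = 0.04392.
D = q·S·CD = 595.8 × 3.28 × 0.04392 = 85.84 N

D = 85.8 N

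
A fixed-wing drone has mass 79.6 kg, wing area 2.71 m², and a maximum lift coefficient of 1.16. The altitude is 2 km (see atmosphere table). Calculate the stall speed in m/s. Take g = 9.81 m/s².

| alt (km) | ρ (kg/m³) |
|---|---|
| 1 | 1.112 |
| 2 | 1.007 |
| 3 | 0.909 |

At 2 km, from the table: ρ = 1.007 kg/m³.
Weight W = mg = 79.6 × 9.81 = 780.9 N.
From L = ½ρV²S·CL,max = W: V_stall = √(2W/(ρSCL,max)) = √(2·780.9/(1.007·2.71·1.16))
V_stall = √493.4 = 22.2 m/s

V_stall = 22.2 m/s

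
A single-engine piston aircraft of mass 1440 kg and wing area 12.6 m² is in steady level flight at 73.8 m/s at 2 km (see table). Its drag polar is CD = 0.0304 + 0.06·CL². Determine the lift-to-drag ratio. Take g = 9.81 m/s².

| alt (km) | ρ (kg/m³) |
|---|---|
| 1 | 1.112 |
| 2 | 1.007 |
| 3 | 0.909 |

L/D = 10.1

At 2 km, from the table: ρ = 1.007 kg/m³.
Weight W = mg = 1440 × 9.81 = 14126 N; in level flight L = W.
q = ½ρv² = ½ × 1.007 × 73.8² = 2742 Pa.
CL = 2W/(ρv²S) = 2×14126/(1.007×73.8²×12.6) = 0.4088.
CD = 0.0304 + 0.06 × 0.4088² = 0.04043.
L/D = CL/CD = 0.4088 / 0.04043 = 10.1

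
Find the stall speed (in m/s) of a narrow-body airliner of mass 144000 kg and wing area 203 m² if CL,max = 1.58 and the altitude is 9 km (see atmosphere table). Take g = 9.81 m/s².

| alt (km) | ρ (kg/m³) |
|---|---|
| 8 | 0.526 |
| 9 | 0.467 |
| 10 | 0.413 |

V_stall = 137 m/s

At 9 km, from the table: ρ = 0.467 kg/m³.
Weight W = mg = 144000 × 9.81 = 1.413×10^6 N.
V_stall = √(2W/(ρ·S·CL,max)) = √(2 × 1.413×10^6 / (0.467 × 203 × 1.58))
V_stall = √18860 = 137 m/s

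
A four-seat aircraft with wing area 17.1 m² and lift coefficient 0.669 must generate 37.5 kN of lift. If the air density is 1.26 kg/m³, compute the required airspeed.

v = 72.1 m/s

L = ½ρv²S·CL ⇒ v = √(2L/(ρ·S·CL))
v = √(2 × 37500 / (1.26 × 17.1 × 0.669)) = √5203 = 72.1 m/s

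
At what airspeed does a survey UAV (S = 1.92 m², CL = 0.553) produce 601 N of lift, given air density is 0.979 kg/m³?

L = ½ρv²S·CL ⇒ v = √(2L/(ρ·S·CL))
v = √(2 × 601 / (0.979 × 1.92 × 0.553)) = √1156 = 34 m/s

v = 34 m/s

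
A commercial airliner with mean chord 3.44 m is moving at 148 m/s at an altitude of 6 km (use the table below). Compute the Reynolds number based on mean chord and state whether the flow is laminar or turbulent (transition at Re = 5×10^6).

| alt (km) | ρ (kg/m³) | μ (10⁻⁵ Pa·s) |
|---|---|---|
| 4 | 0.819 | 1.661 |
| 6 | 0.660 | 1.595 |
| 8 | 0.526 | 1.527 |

At 6 km, from the table: ρ = 0.660 kg/m³, μ = 1.595×10⁻⁵ Pa·s.
Re = ρ·v·c/μ = 0.66 × 148 × 3.44 / (1.595×10⁻⁵) = 2.11×10^7
Since 2.11×10^7 > 5×10^6, the flow is turbulent.

Re = 2.11×10^7 (turbulent)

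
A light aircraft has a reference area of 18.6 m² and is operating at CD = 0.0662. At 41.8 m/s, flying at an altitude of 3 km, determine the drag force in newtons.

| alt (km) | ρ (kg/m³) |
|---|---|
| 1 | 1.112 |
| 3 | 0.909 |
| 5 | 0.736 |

D = 978 N

At 3 km, from the table: ρ = 0.909 kg/m³.
D = ½ρv²S·CD = ½ × 0.909 × 41.8² × 18.6 × 0.0662 = 978 N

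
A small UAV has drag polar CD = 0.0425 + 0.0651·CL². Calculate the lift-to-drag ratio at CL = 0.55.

L/D = 8.84

CD = 0.0425 + 0.0651 × 0.55² = 0.06219
L/D = CL/CD = 0.55 / 0.06219 = 8.84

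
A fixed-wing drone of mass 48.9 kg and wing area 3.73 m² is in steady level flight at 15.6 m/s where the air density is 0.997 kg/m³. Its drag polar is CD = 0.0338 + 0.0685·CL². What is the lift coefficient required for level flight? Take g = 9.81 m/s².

CL = 1.06

In steady level flight, lift balances weight: W = mg = 48.9 × 9.81 = 479.71 N.
Dynamic pressure q = 0.5 × 0.997 × 15.6² = 121.3 Pa.
CL = W/(q·S) = 479.71 / (121.3 × 3.73) = 1.06.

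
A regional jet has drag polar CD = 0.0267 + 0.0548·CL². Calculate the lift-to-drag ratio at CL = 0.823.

L/D = 12.9

CD = 0.0267 + 0.0548 × 0.823² = 0.06382
L/D = CL/CD = 0.823 / 0.06382 = 12.9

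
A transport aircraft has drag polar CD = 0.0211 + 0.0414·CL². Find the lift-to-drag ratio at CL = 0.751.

L/D = 16.9

CD = 0.0211 + 0.0414 × 0.751² = 0.04445
L/D = CL/CD = 0.751 / 0.04445 = 16.9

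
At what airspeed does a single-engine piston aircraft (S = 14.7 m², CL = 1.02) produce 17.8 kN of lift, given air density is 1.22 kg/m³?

L = ½ρv²S·CL ⇒ v = √(2L/(ρ·S·CL))
v = √(2 × 17800 / (1.22 × 14.7 × 1.02)) = √1946 = 44.1 m/s

v = 44.1 m/s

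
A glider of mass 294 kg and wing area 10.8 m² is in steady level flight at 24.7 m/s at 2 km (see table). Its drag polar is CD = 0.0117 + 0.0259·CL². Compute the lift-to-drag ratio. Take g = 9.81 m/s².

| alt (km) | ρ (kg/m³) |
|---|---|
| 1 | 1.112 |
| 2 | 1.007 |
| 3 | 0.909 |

L/D = 27.8

At 2 km, from the table: ρ = 1.007 kg/m³.
Weight W = mg = 294 × 9.81 = 2884.1 N; in level flight L = W.
q = ½ρv² = ½ × 1.007 × 24.7² = 307.2 Pa.
Required CL = L/(qS) = 2884.1/(307.2·10.8) = 0.8694.
CD = 0.0117 + 0.0259 × 0.8694² = 0.03127.
L/D = CL/CD = 0.8694 / 0.03127 = 27.8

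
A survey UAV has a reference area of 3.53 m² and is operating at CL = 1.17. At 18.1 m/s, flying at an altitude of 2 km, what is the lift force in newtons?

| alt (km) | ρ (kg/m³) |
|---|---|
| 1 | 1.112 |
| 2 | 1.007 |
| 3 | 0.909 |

L = 681 N

At 2 km, from the table: ρ = 1.007 kg/m³.
L = ½ρv²S·CL = ½ × 1.007 × 18.1² × 3.53 × 1.17 = 681 N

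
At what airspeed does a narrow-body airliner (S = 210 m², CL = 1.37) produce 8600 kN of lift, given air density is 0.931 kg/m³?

L = ½ρv²S·CL ⇒ v = √(2L/(ρ·S·CL))
v = √(2 × 8.6×10^6 / (0.931 × 210 × 1.37)) = √64220 = 253 m/s

v = 253 m/s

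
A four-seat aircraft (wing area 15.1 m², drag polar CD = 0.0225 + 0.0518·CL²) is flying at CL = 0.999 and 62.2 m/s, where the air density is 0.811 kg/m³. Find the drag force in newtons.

D = 1760 N

CD = 0.0225 + 0.0518 × 0.999² = 0.0742
D = ½ρv²S·CD = ½ × 0.811 × 62.2² × 15.1 × 0.0742 = 1760 N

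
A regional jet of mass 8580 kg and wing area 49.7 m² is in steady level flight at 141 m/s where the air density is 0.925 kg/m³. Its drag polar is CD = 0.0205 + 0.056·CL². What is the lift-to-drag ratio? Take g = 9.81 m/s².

L/D = 8.22

Weight W = mg = 8580 × 9.81 = 84170 N; in level flight L = W.
Dynamic pressure q = 0.5 × 0.925 × 141² = 9195 Pa.
CL = 2W/(ρv²S) = 2×84170/(0.925×141²×49.7) = 0.1842.
CD = 0.0205 + 0.056 × 0.1842² = 0.0224.
L/D = CL/CD = 0.1842 / 0.0224 = 8.22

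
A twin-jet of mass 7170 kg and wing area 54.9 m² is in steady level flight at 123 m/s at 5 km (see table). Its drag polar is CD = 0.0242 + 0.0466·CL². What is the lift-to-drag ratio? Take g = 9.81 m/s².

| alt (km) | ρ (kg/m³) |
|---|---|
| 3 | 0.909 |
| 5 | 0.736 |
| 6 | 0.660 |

L/D = 8.63

At 5 km, from the table: ρ = 0.736 kg/m³.
Level flight ⇒ L = W = m·g = 7170 × 9.81 = 70338 N.
q = ½ρv² = ½ × 0.736 × 123² = 5567 Pa.
Required CL = L/(qS) = 70338/(5567·54.9) = 0.2301.
CD = 0.0242 + 0.0466 × 0.2301² = 0.02667.
L/D = CL/CD = 0.2301 / 0.02667 = 8.63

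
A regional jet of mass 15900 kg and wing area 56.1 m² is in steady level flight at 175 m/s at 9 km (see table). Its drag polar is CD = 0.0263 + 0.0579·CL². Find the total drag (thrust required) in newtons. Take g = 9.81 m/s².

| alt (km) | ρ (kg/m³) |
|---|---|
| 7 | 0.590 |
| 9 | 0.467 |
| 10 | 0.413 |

D = 14100 N

At 9 km, from the table: ρ = 0.467 kg/m³.
Weight W = mg = 15900 × 9.81 = 1.5598×10^5 N; in level flight L = W.
q = ½ρv² = ½ × 0.467 × 175² = 7151 Pa.
Required CL = L/(qS) = 1.5598×10^5/(7151·56.1) = 0.3888.
CD = 0.0263 + 0.0579 × 0.3888² = 0.03505.
D = q·S·CD = 7151 × 56.1 × 0.03505 = 14060 N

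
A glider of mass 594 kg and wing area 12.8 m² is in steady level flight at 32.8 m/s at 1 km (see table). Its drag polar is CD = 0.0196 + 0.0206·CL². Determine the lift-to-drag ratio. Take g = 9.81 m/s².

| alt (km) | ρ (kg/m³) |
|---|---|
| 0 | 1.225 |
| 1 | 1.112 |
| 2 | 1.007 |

At 1 km, from the table: ρ = 1.112 kg/m³.
Level flight ⇒ L = W = m·g = 594 × 9.81 = 5827.1 N.
q = ½ρv² = ½ × 1.112 × 32.8² = 598.2 Pa.
CL = W/(q·S) = 5827.1 / (598.2 × 12.8) = 0.7611.
CD = 0.0196 + 0.0206 × 0.7611² = 0.03153.
L/D = CL/CD = 0.7611 / 0.03153 = 24.1

L/D = 24.1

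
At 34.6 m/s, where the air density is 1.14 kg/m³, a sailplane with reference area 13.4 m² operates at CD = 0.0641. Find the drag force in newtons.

D = 586 N

Dynamic pressure q = ½ρv² = ½ × 1.14 × 34.6² = 682.4 Pa.
D = q·S·CD = 682.4 × 13.4 × 0.0641 = 586 N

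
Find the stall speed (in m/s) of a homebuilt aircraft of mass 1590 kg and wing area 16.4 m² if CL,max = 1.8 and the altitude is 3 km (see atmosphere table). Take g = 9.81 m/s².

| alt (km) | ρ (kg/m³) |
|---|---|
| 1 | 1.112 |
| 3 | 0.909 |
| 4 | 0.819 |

At 3 km, from the table: ρ = 0.909 kg/m³.
At stall, lift equals weight: L = W = m·g = 1590 × 9.81 = 15600 N.
V_stall = √(2W/(ρ·S·CL,max)) = √(2 × 15600 / (0.909 × 16.4 × 1.8))
V_stall = √1163 = 34.1 m/s

V_stall = 34.1 m/s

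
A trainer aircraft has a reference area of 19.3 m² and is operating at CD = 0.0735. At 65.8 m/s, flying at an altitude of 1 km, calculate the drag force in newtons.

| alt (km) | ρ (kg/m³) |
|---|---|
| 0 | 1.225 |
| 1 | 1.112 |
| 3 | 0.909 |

D = 3410 N

At 1 km, from the table: ρ = 1.112 kg/m³.
Dynamic pressure q = ½ρv² = ½ × 1.112 × 65.8² = 2407 Pa.
D = q·S·CD = 2407 × 19.3 × 0.0735 = 3410 N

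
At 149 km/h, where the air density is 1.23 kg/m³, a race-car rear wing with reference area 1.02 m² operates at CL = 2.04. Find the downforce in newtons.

Convert speed: v = 149 km/h ÷ 3.6 = 41.39 m/s.
L = ½ρv²S·CL = ½ × 1.23 × 41.39² × 1.02 × 2.04 = 2190 N

L = 2190 N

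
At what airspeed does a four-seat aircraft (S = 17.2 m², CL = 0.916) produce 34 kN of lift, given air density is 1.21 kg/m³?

v = 59.7 m/s

L = ½ρv²S·CL ⇒ v = √(2L/(ρ·S·CL))
v = √(2 × 34000 / (1.21 × 17.2 × 0.916)) = √3567 = 59.7 m/s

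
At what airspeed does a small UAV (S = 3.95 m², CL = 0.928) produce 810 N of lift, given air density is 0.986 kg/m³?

L = ½ρv²S·CL ⇒ v = √(2L/(ρ·S·CL))
v = √(2 × 810 / (0.986 × 3.95 × 0.928)) = √448.2 = 21.2 m/s

v = 21.2 m/s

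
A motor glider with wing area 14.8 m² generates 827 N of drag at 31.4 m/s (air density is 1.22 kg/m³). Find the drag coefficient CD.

From D = ½ρv²S·CD, rearranging gives CD = 2D/(ρv²S).
CD = 2 × 827 / (1.22 × 31.4² × 14.8) = 0.0929

CD = 0.0929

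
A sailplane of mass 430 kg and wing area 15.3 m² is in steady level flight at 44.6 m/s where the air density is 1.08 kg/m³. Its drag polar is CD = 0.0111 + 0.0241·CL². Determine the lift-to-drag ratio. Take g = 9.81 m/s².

In steady level flight, lift balances weight: W = mg = 430 × 9.81 = 4218.3 N.
Dynamic pressure q = 0.5 × 1.08 × 44.6² = 1074 Pa.
CL = 2W/(ρv²S) = 2×4218.3/(1.08×44.6²×15.3) = 0.2567.
CD = 0.0111 + 0.0241 × 0.2567² = 0.01269.
L/D = CL/CD = 0.2567 / 0.01269 = 20.2

L/D = 20.2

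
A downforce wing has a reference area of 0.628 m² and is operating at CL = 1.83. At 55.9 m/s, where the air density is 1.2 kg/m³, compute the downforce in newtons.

Dynamic pressure q = ½ρv² = ½ × 1.2 × 55.9² = 1875 Pa.
L = q·S·CL = 1875 × 0.628 × 1.83 = 2150 N

L = 2150 N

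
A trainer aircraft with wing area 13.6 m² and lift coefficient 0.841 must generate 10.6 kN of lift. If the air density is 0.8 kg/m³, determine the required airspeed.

v = 48.1 m/s

L = ½ρv²S·CL ⇒ v = √(2L/(ρ·S·CL))
v = √(2 × 10600 / (0.8 × 13.6 × 0.841)) = √2317 = 48.1 m/s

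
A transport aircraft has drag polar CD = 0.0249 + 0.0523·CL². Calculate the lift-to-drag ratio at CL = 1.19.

CD = 0.0249 + 0.0523 × 1.19² = 0.09896
L/D = CL/CD = 1.19 / 0.09896 = 12

L/D = 12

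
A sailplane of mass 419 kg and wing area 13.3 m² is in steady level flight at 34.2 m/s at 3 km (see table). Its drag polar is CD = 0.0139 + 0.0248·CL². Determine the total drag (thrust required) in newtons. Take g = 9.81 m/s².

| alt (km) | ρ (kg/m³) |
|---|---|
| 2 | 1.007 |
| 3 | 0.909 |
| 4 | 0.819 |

D = 158 N

At 3 km, from the table: ρ = 0.909 kg/m³.
Level flight ⇒ L = W = m·g = 419 × 9.81 = 4110.4 N.
Dynamic pressure q = 0.5 × 0.909 × 34.2² = 531.6 Pa.
Required CL = L/(qS) = 4110.4/(531.6·13.3) = 0.5814.
CD = 0.0139 + 0.0248 × 0.5814² = 0.02228.
D = q·S·CD = 531.6 × 13.3 × 0.02228 = 157.5 N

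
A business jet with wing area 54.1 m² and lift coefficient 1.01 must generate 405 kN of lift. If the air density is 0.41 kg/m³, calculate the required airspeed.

L = ½ρv²S·CL ⇒ v = √(2L/(ρ·S·CL))
v = √(2 × 4.05×10^5 / (0.41 × 54.1 × 1.01)) = √36160 = 190 m/s

v = 190 m/s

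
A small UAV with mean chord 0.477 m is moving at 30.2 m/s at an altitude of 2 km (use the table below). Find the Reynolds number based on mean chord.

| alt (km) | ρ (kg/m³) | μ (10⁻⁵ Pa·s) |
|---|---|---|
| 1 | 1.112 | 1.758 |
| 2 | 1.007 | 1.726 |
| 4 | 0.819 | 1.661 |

At 2 km, from the table: ρ = 1.007 kg/m³, μ = 1.726×10⁻⁵ Pa·s.
Re = ρ·v·c/μ = 1.007 × 30.2 × 0.477 / (1.726×10⁻⁵) = 8.4×10^5

Re = 8.4×10^5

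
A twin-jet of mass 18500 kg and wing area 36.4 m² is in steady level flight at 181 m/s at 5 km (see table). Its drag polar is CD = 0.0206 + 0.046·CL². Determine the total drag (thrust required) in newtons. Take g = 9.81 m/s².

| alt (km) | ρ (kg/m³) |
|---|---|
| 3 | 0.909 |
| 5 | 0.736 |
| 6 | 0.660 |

At 5 km, from the table: ρ = 0.736 kg/m³.
Level flight ⇒ L = W = m·g = 18500 × 9.81 = 1.8148×10^5 N.
q = ½ρv² = ½ × 0.736 × 181² = 12060 Pa.
Required CL = L/(qS) = 1.8148×10^5/(12060·36.4) = 0.4136.
CD = 0.0206 + 0.046 × 0.4136² = 0.02847.
D = q·S·CD = 12060 × 36.4 × 0.02847 = 12490 N

D = 12500 N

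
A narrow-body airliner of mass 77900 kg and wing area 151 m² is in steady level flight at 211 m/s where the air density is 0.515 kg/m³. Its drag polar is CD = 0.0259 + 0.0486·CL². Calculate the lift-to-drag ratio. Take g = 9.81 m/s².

Weight W = mg = 77900 × 9.81 = 7.642×10^5 N; in level flight L = W.
q = ½ρv² = ½ × 0.515 × 211² = 11460 Pa.
Required CL = L/(qS) = 7.642×10^5/(11460·151) = 0.4415.
CD = 0.0259 + 0.0486 × 0.4415² = 0.03537.
L/D = CL/CD = 0.4415 / 0.03537 = 12.5

L/D = 12.5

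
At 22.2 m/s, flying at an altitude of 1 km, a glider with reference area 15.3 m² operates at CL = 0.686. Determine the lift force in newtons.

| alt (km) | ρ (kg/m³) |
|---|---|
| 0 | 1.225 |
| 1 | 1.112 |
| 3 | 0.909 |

L = 2880 N

At 1 km, from the table: ρ = 1.112 kg/m³.
L = ½ρv²S·CL = ½ × 1.112 × 22.2² × 15.3 × 0.686 = 2880 N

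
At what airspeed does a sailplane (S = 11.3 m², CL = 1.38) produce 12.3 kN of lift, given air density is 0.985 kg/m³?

v = 40 m/s

L = ½ρv²S·CL ⇒ v = √(2L/(ρ·S·CL))
v = √(2 × 12300 / (0.985 × 11.3 × 1.38)) = √1602 = 40 m/s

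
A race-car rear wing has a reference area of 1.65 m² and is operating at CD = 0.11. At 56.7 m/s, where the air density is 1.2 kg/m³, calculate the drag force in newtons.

Dynamic pressure q = ½ρv² = ½ × 1.2 × 56.7² = 1929 Pa.
D = q·S·CD = 1929 × 1.65 × 0.11 = 350 N

D = 350 N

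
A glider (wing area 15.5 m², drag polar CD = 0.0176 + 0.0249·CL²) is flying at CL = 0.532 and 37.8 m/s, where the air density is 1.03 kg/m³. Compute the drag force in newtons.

D = 281 N

CD = 0.0176 + 0.0249 × 0.532² = 0.02465
D = ½ρv²S·CD = ½ × 1.03 × 37.8² × 15.5 × 0.02465 = 281 N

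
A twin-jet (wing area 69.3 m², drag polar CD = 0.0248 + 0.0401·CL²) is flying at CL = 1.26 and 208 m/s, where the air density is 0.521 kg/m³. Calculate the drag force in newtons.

D = 69100 N

CD = 0.0248 + 0.0401 × 1.26² = 0.08846
D = ½ρv²S·CD = ½ × 0.521 × 208² × 69.3 × 0.08846 = 69100 N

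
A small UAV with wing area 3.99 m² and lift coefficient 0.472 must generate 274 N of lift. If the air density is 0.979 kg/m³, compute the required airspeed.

v = 17.2 m/s

L = ½ρv²S·CL ⇒ v = √(2L/(ρ·S·CL))
v = √(2 × 274 / (0.979 × 3.99 × 0.472)) = √297.2 = 17.2 m/s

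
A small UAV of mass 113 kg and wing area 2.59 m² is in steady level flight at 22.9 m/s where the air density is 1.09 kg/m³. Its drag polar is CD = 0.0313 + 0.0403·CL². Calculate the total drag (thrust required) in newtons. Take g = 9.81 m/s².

Level flight ⇒ L = W = m·g = 113 × 9.81 = 1108.5 N.
q = ½ρv² = ½ × 1.09 × 22.9² = 285.8 Pa.
Required CL = L/(qS) = 1108.5/(285.8·2.59) = 1.498.
CD = 0.0313 + 0.0403 × 1.498² = 0.1217.
D = q·S·CD = 285.8 × 2.59 × 0.1217 = 90.07 N

D = 90.1 N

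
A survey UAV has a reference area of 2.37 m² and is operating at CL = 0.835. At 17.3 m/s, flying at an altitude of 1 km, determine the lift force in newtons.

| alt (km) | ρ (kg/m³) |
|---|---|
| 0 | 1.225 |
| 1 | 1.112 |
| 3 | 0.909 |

At 1 km, from the table: ρ = 1.112 kg/m³.
L = ½ρv²S·CL = ½ × 1.112 × 17.3² × 2.37 × 0.835 = 329 N

L = 329 N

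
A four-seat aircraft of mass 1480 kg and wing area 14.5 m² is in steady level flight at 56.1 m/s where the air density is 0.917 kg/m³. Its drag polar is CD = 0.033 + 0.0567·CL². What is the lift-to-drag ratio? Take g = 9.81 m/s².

Weight W = mg = 1480 × 9.81 = 14519 N; in level flight L = W.
Dynamic pressure q = 0.5 × 0.917 × 56.1² = 1443 Pa.
Required CL = L/(qS) = 14519/(1443·14.5) = 0.6939.
CD = 0.033 + 0.0567 × 0.6939² = 0.0603.
L/D = CL/CD = 0.6939 / 0.0603 = 11.5

L/D = 11.5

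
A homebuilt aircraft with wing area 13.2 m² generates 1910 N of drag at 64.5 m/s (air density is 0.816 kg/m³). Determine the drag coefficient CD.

From D = ½ρv²S·CD, rearranging gives CD = 2D/(ρv²S).
CD = 2 × 1910 / (0.816 × 64.5² × 13.2) = 0.0852

CD = 0.0852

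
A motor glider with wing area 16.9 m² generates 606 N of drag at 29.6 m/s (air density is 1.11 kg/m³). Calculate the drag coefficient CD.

From D = ½ρv²S·CD, rearranging gives CD = 2D/(ρv²S).
CD = 2 × 606 / (1.11 × 29.6² × 16.9) = 0.0737

CD = 0.0737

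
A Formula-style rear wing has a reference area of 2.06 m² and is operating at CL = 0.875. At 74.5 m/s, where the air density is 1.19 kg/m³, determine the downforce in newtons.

L = 5950 N

L = ½ρv²S·CL = ½ × 1.19 × 74.5² × 2.06 × 0.875 = 5950 N ≈ 5.95 kN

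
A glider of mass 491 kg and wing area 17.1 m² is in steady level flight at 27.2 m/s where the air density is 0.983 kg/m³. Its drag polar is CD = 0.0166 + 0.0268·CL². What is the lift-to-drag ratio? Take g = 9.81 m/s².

Weight W = mg = 491 × 9.81 = 4816.7 N; in level flight L = W.
q = ½ρv² = ½ × 0.983 × 27.2² = 363.6 Pa.
CL = 2W/(ρv²S) = 2×4816.7/(0.983×27.2²×17.1) = 0.7746.
CD = 0.0166 + 0.0268 × 0.7746² = 0.03268.
L/D = CL/CD = 0.7746 / 0.03268 = 23.7

L/D = 23.7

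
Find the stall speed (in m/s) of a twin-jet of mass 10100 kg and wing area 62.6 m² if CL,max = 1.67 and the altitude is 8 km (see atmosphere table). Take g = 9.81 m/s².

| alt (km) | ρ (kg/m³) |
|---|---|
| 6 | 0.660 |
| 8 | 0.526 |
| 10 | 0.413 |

V_stall = 60 m/s

At 8 km, from the table: ρ = 0.526 kg/m³.
Stall occurs when L = W at CL,max. W = mg = 10100 × 9.81 = 99080 N.
V_stall = √(2W/(ρ·S·CL,max)) = √(2 × 99080 / (0.526 × 62.6 × 1.67))
V_stall = √3604 = 60 m/s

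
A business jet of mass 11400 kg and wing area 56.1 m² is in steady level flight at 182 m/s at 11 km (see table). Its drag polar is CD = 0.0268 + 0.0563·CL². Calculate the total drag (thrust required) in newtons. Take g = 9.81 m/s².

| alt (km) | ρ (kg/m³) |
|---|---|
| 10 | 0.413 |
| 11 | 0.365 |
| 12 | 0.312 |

D = 11200 N

At 11 km, from the table: ρ = 0.365 kg/m³.
Level flight ⇒ L = W = m·g = 11400 × 9.81 = 1.1183×10^5 N.
Dynamic pressure q = 0.5 × 0.365 × 182² = 6045 Pa.
CL = 2W/(ρv²S) = 2×1.1183×10^5/(0.365×182²×56.1) = 0.3298.
CD = 0.0268 + 0.0563 × 0.3298² = 0.03292.
D = q·S·CD = 6045 × 56.1 × 0.03292 = 11170 N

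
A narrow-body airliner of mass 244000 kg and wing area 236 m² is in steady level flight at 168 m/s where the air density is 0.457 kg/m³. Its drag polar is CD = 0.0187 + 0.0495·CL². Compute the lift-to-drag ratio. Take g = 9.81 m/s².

L/D = 11.1

Level flight ⇒ L = W = m·g = 244000 × 9.81 = 2.3936×10^6 N.
q = ½ρv² = ½ × 0.457 × 168² = 6449 Pa.
CL = 2W/(ρv²S) = 2×2.3936×10^6/(0.457×168²×236) = 1.573.
CD = 0.0187 + 0.0495 × 1.573² = 0.1411.
L/D = CL/CD = 1.573 / 0.1411 = 11.1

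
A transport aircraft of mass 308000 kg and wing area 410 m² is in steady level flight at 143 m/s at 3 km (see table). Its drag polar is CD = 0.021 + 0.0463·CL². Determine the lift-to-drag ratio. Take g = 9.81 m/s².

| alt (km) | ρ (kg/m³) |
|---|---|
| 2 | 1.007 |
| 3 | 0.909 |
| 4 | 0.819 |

At 3 km, from the table: ρ = 0.909 kg/m³.
Level flight ⇒ L = W = m·g = 308000 × 9.81 = 3.0215×10^6 N.
q = ½ρv² = ½ × 0.909 × 143² = 9294 Pa.
CL = W/(q·S) = 3.0215×10^6 / (9294 × 410) = 0.7929.
CD = 0.021 + 0.0463 × 0.7929² = 0.05011.
L/D = CL/CD = 0.7929 / 0.05011 = 15.8

L/D = 15.8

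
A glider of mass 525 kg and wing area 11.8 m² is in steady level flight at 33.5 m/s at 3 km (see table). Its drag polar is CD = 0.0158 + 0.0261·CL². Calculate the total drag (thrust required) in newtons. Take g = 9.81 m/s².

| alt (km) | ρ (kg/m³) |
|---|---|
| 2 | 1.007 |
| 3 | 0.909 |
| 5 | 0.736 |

D = 210 N

At 3 km, from the table: ρ = 0.909 kg/m³.
Weight W = mg = 525 × 9.81 = 5150.2 N; in level flight L = W.
Dynamic pressure q = 0.5 × 0.909 × 33.5² = 510.1 Pa.
CL = 2W/(ρv²S) = 2×5150.2/(0.909×33.5²×11.8) = 0.8557.
CD = 0.0158 + 0.0261 × 0.8557² = 0.03491.
D = q·S·CD = 510.1 × 11.8 × 0.03491 = 210.1 N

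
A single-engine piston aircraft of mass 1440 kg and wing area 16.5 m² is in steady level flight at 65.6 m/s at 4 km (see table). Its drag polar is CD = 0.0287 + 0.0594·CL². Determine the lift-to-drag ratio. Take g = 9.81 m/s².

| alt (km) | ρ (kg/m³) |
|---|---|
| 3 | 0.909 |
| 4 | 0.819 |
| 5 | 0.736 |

L/D = 11.4

At 4 km, from the table: ρ = 0.819 kg/m³.
Weight W = mg = 1440 × 9.81 = 14126 N; in level flight L = W.
q = ½ρv² = ½ × 0.819 × 65.6² = 1762 Pa.
Required CL = L/(qS) = 14126/(1762·16.5) = 0.4858.
CD = 0.0287 + 0.0594 × 0.4858² = 0.04272.
L/D = CL/CD = 0.4858 / 0.04272 = 11.4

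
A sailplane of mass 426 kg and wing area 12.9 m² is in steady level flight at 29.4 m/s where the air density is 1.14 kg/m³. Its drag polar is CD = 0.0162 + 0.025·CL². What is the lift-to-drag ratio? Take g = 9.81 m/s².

In steady level flight, lift balances weight: W = mg = 426 × 9.81 = 4179.1 N.
Dynamic pressure q = 0.5 × 1.14 × 29.4² = 492.7 Pa.
CL = W/(q·S) = 4179.1 / (492.7 × 12.9) = 0.6575.
CD = 0.0162 + 0.025 × 0.6575² = 0.02701.
L/D = CL/CD = 0.6575 / 0.02701 = 24.3

L/D = 24.3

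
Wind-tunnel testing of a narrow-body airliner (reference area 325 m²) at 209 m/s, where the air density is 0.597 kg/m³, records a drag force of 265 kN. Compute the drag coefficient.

CD = 0.0625

From D = ½ρv²S·CD, rearranging gives CD = 2D/(ρv²S).
CD = 2 × 2.65×10^5 / (0.597 × 209² × 325) = 0.0625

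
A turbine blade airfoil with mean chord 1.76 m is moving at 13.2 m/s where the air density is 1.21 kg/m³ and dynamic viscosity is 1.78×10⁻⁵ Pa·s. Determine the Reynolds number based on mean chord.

Re = 1.58×10^6

Re = ρ·v·c/μ = 1.21 × 13.2 × 1.76 / (1.78×10⁻⁵) = 1.58×10^6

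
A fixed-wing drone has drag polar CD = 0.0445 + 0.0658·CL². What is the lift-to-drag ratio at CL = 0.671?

CD = 0.0445 + 0.0658 × 0.671² = 0.07413
L/D = CL/CD = 0.671 / 0.07413 = 9.05

L/D = 9.05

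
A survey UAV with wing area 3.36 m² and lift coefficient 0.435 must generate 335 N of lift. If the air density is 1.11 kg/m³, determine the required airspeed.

v = 20.3 m/s

L = ½ρv²S·CL ⇒ v = √(2L/(ρ·S·CL))
v = √(2 × 335 / (1.11 × 3.36 × 0.435)) = √413 = 20.3 m/s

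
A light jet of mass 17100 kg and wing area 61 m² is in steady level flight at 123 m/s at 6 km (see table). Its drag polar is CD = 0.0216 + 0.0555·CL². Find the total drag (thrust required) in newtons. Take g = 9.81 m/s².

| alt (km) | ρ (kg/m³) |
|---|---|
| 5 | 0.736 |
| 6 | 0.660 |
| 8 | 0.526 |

At 6 km, from the table: ρ = 0.660 kg/m³.
Level flight ⇒ L = W = m·g = 17100 × 9.81 = 1.6775×10^5 N.
Dynamic pressure q = 0.5 × 0.66 × 123² = 4993 Pa.
Required CL = L/(qS) = 1.6775×10^5/(4993·61) = 0.5508.
CD = 0.0216 + 0.0555 × 0.5508² = 0.03844.
D = q·S·CD = 4993 × 61 × 0.03844 = 11710 N

D = 11700 N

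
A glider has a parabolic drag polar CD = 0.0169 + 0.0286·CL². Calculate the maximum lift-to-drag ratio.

For CD = CD0 + K·CL², (L/D)max occurs at CL* = √(CD0/K) and equals 1/(2√(K·CD0)).
(L/D)max = 1/(2√(0.0286 × 0.0169)) = 1/(2 × 0.02198) = 22.7

(L/D)max = 22.7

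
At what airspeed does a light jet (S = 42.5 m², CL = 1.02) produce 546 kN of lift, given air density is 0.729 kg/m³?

v = 186 m/s

L = ½ρv²S·CL ⇒ v = √(2L/(ρ·S·CL))
v = √(2 × 5.46×10^5 / (0.729 × 42.5 × 1.02)) = √34550 = 186 m/s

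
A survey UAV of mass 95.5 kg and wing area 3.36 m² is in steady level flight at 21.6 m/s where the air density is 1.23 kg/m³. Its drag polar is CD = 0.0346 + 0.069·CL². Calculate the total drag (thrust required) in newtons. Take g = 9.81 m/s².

D = 96.2 N

Level flight ⇒ L = W = m·g = 95.5 × 9.81 = 936.86 N.
q = ½ρv² = ½ × 1.23 × 21.6² = 286.9 Pa.
Required CL = L/(qS) = 936.86/(286.9·3.36) = 0.9717.
CD = 0.0346 + 0.069 × 0.9717² = 0.09976.
D = q·S·CD = 286.9 × 3.36 × 0.09976 = 96.17 N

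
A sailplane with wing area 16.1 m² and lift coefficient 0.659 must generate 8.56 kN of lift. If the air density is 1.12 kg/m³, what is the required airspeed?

L = ½ρv²S·CL ⇒ v = √(2L/(ρ·S·CL))
v = √(2 × 8560 / (1.12 × 16.1 × 0.659)) = √1441 = 38 m/s

v = 38 m/s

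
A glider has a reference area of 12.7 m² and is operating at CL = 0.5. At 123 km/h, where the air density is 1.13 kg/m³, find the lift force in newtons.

L = 4190 N

Convert speed: v = 123 km/h ÷ 3.6 = 34.17 m/s.
Dynamic pressure q = ½ρv² = ½ × 1.13 × 34.17² = 659.6 Pa.
L = q·S·CL = 659.6 × 12.7 × 0.5 = 4190 N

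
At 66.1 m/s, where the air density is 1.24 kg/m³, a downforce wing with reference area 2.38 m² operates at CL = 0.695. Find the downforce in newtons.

L = 4480 N

Dynamic pressure q = ½ρv² = ½ × 1.24 × 66.1² = 2709 Pa.
L = q·S·CL = 2709 × 2.38 × 0.695 = 4480 N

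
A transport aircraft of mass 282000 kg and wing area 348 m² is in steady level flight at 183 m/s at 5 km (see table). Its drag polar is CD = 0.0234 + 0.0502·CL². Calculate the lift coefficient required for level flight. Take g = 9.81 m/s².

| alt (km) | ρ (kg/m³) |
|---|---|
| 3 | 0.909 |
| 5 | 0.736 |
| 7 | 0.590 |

At 5 km, from the table: ρ = 0.736 kg/m³.
Level flight ⇒ L = W = m·g = 282000 × 9.81 = 2.7664×10^6 N.
Dynamic pressure q = 0.5 × 0.736 × 183² = 12320 Pa.
CL = 2W/(ρv²S) = 2×2.7664×10^6/(0.736×183²×348) = 0.645.

CL = 0.645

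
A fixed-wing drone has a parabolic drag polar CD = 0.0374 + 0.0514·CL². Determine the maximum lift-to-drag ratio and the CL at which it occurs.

(L/D)max = 11.4, at CL = 0.853

For CD = CD0 + K·CL², (L/D)max occurs at CL* = √(CD0/K) and equals 1/(2√(K·CD0)).
(L/D)max = 1/(2√(0.0514 × 0.0374)) = 1/(2 × 0.04384) = 11.4
CL* = √(0.0374/0.0514) = 0.853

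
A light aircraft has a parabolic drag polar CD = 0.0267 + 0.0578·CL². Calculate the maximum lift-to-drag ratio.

(L/D)max = 12.7

For CD = CD0 + K·CL², (L/D)max occurs at CL* = √(CD0/K) and equals 1/(2√(K·CD0)).
(L/D)max = 1/(2√(0.0578 × 0.0267)) = 1/(2 × 0.03928) = 12.7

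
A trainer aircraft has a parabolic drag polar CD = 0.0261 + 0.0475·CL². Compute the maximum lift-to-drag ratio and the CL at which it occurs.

For CD = CD0 + K·CL², (L/D)max occurs at CL* = √(CD0/K) and equals 1/(2√(K·CD0)).
(L/D)max = 1/(2√(0.0475 × 0.0261)) = 1/(2 × 0.03521) = 14.2
CL* = √(0.0261/0.0475) = 0.741

(L/D)max = 14.2, at CL = 0.741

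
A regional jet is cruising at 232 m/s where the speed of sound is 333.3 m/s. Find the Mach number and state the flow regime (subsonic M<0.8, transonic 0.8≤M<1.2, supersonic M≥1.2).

M = v/a = 232 / 333.3 = 0.696
M = 0.696 → subsonic.

M = 0.696 (subsonic)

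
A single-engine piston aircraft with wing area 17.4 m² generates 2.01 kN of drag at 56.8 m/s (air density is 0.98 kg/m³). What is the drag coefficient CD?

CD = 0.0731

From D = ½ρv²S·CD, rearranging gives CD = 2D/(ρv²S).
CD = 2 × 2010 / (0.98 × 56.8² × 17.4) = 0.0731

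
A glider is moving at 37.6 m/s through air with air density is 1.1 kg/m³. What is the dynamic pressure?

q = 778 Pa

q = ½ρv² = ½ × 1.1 × 37.6² = 778 Pa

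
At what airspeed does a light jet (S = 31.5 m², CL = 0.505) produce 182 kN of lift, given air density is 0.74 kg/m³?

L = ½ρv²S·CL ⇒ v = √(2L/(ρ·S·CL))
v = √(2 × 1.82×10^5 / (0.74 × 31.5 × 0.505)) = √30920 = 176 m/s

v = 176 m/s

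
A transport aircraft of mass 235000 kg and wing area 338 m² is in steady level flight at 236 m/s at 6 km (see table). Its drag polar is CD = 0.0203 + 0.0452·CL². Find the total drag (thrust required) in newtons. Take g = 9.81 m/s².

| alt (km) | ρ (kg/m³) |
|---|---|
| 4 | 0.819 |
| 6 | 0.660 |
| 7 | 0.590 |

At 6 km, from the table: ρ = 0.660 kg/m³.
Level flight ⇒ L = W = m·g = 235000 × 9.81 = 2.3054×10^6 N.
q = ½ρv² = ½ × 0.66 × 236² = 18380 Pa.
Required CL = L/(qS) = 2.3054×10^6/(18380·338) = 0.3711.
CD = 0.0203 + 0.0452 × 0.3711² = 0.02652.
D = q·S·CD = 18380 × 338 × 0.02652 = 1.648×10^5 N

D = 1.65×10^5 N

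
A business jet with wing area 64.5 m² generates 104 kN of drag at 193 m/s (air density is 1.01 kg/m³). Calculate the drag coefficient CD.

From D = ½ρv²S·CD, rearranging gives CD = 2D/(ρv²S).
CD = 2 × 1.04×10^5 / (1.01 × 193² × 64.5) = 0.0857

CD = 0.0857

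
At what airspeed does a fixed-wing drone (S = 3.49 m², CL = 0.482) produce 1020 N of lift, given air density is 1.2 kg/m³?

v = 31.8 m/s

L = ½ρv²S·CL ⇒ v = √(2L/(ρ·S·CL))
v = √(2 × 1020 / (1.2 × 3.49 × 0.482)) = √1011 = 31.8 m/s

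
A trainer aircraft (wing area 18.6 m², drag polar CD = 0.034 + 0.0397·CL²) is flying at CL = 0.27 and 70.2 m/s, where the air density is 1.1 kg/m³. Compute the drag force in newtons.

D = 1860 N

CD = 0.034 + 0.0397 × 0.27² = 0.03689
D = ½ρv²S·CD = ½ × 1.1 × 70.2² × 18.6 × 0.03689 = 1860 N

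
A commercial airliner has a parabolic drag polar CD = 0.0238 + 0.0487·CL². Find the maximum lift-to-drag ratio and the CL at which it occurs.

For CD = CD0 + K·CL², (L/D)max occurs at CL* = √(CD0/K) and equals 1/(2√(K·CD0)).
(L/D)max = 1/(2√(0.0487 × 0.0238)) = 1/(2 × 0.03404) = 14.7
CL* = √(0.0238/0.0487) = 0.699

(L/D)max = 14.7, at CL = 0.699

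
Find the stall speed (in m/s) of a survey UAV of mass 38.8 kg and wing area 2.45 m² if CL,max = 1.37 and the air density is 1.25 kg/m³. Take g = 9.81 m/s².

At stall, lift equals weight: L = W = m·g = 38.8 × 9.81 = 380.6 N.
V_stall = √(2W/(ρ·S·CL,max)) = √(2 × 380.6 / (1.25 × 2.45 × 1.37))
V_stall = √181.4 = 13.5 m/s

V_stall = 13.5 m/s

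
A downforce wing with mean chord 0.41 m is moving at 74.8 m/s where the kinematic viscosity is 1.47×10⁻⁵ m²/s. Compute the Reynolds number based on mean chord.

Re = v·c/ν = 74.8 × 0.41 / (1.47×10⁻⁵) = 2.09×10^6

Re = 2.09×10^6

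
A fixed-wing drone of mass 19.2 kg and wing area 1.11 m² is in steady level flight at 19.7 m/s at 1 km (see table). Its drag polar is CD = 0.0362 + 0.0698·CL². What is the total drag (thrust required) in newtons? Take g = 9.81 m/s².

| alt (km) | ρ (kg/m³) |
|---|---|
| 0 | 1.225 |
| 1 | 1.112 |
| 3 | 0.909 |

At 1 km, from the table: ρ = 1.112 kg/m³.
In steady level flight, lift balances weight: W = mg = 19.2 × 9.81 = 188.35 N.
Dynamic pressure q = 0.5 × 1.112 × 19.7² = 215.8 Pa.
CL = 2W/(ρv²S) = 2×188.35/(1.112×19.7²×1.11) = 0.7864.
CD = 0.0362 + 0.0698 × 0.7864² = 0.07937.
D = q·S·CD = 215.8 × 1.11 × 0.07937 = 19.01 N

D = 19 N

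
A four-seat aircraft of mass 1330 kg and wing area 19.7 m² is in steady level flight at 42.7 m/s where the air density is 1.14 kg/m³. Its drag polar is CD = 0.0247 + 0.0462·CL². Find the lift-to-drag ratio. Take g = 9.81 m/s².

Weight W = mg = 1330 × 9.81 = 13047 N; in level flight L = W.
Dynamic pressure q = 0.5 × 1.14 × 42.7² = 1039 Pa.
Required CL = L/(qS) = 13047/(1039·19.7) = 0.6373.
CD = 0.0247 + 0.0462 × 0.6373² = 0.04346.
L/D = CL/CD = 0.6373 / 0.04346 = 14.7

L/D = 14.7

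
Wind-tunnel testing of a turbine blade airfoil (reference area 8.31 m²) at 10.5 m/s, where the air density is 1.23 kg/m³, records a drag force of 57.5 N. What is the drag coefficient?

CD = 0.102

From D = ½ρv²S·CD, rearranging gives CD = 2D/(ρv²S).
CD = 2 × 57.5 / (1.23 × 10.5² × 8.31) = 0.102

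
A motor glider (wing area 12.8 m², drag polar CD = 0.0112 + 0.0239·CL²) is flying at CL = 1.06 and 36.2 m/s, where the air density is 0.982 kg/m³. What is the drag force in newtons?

CD = 0.0112 + 0.0239 × 1.06² = 0.03805
D = ½ρv²S·CD = ½ × 0.982 × 36.2² × 12.8 × 0.03805 = 313 N

D = 313 N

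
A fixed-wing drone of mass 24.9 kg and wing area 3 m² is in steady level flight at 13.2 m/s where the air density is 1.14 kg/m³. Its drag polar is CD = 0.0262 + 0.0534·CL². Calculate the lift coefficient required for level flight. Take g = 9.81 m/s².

Weight W = mg = 24.9 × 9.81 = 244.27 N; in level flight L = W.
Dynamic pressure q = 0.5 × 1.14 × 13.2² = 99.32 Pa.
Required CL = L/(qS) = 244.27/(99.32·3) = 0.8198.

CL = 0.82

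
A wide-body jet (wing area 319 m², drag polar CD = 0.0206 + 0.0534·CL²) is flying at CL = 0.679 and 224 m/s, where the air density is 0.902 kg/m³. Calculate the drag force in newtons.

D = 3.26×10^5 N

CD = 0.0206 + 0.0534 × 0.679² = 0.04522
D = ½ρv²S·CD = ½ × 0.902 × 224² × 319 × 0.04522 = 3.26×10^5 N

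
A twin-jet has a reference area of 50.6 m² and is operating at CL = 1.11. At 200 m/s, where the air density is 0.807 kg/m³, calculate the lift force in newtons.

L = 9.07×10^5 N

Dynamic pressure q = ½ρv² = ½ × 0.807 × 200² = 16140 Pa.
L = q·S·CL = 16140 × 50.6 × 1.11 = 9.07×10^5 N ≈ 907 kN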